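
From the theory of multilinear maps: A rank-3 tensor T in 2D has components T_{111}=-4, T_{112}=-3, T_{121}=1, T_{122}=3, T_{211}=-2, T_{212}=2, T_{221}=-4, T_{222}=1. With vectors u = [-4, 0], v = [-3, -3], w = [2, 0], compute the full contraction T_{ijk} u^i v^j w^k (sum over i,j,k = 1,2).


S = sum over i,j,k of T_{ijk} u_i v_j w_k. Expanding all 8 terms:
T_{111}*u_1*v_1*w_1 = -4*-4*-3*2 = -96  (running total: -96)
T_{112}*u_1*v_1*w_2 = -3*-4*-3*0 = 0  (running total: -96)
T_{121}*u_1*v_2*w_1 = 1*-4*-3*2 = 24  (running total: -72)
T_{122}*u_1*v_2*w_2 = 3*-4*-3*0 = 0  (running total: -72)
T_{211}*u_2*v_1*w_1 = -2*0*-3*2 = 0  (running total: -72)
T_{212}*u_2*v_1*w_2 = 2*0*-3*0 = 0  (running total: -72)
T_{221}*u_2*v_2*w_1 = -4*0*-3*2 = 0  (running total: -72)
T_{222}*u_2*v_2*w_2 = 1*0*-3*0 = 0  (running total: -72)
S = -72

-72


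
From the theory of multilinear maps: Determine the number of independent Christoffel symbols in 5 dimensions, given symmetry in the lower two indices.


Christoffel symbols Gamma^k_{ij} are symmetric in i,j, so there are d * d(d+1)/2 independent symbols.
d = 5
d(d+1)/2 = 5 * 6 / 2 = 15
Total = 5 * 15 = 75

75


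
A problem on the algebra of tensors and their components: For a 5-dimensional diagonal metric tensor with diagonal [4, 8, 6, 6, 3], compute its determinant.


For a diagonal metric, the determinant is the product of diagonal entries.
Diagonal entries: 4, 8, 6, 6, 3
det(g) = 4 * 8 * 6 * 6 * 3 = 3456

3456


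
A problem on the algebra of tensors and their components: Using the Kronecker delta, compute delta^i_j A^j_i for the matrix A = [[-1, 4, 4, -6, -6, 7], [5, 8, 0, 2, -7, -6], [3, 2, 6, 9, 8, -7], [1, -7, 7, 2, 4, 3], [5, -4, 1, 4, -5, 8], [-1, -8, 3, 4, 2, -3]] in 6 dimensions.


The contraction (trace) of a rank-2 tensor is the sum of its diagonal elements.
Diagonal entries: A[1,1] = -1, A[2,2] = 8, A[3,3] = 6, A[4,4] = 2, A[5,5] = -5, A[6,6] = -3
Tr(A) = -1 + 8 + 6 + 2 + -5 + -3 = 7

7


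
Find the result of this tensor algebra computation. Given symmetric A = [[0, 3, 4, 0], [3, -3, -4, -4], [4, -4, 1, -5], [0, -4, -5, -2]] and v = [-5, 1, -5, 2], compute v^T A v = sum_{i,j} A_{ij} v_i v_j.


First compute Av:
(Av)_1 = 0*-5 + 3*1 + 4*-5 + 0*2 = -17
(Av)_2 = 3*-5 + -3*1 + -4*-5 + -4*2 = -6
(Av)_3 = 4*-5 + -4*1 + 1*-5 + -5*2 = -39
(Av)_4 = 0*-5 + -4*1 + -5*-5 + -2*2 = 17
Av = [-17, -6, -39, 17]
Then v^T (Av) = -5*-17 + 1*-6 + -5*-39 + 2*17
= 85 + -6 + 195 + 34 = 308

308


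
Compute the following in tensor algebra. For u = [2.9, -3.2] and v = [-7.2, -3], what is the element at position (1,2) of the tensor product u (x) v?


The outer product entry T_{ij} = u_i * v_j.
We need i=1, j=2.
u_1 = 2.9, v_2 = -3
T_{1,2} = 2.9 * -3 = -8.7

-8.7


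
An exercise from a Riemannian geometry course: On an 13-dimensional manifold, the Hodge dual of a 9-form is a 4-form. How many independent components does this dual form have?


The Hodge dual of a p-form on an n-dimensional manifold is an (n-p)-form.
n = 13, p = 9, so dual degree = 13 - 9 = 4
The number of components is C(n, n-p) = C(13, 4) = 715

715


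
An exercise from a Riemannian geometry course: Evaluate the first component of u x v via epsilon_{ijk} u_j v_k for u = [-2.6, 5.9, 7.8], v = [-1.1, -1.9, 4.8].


(u x v)_1 = sum_{j,k} epsilon_{1jk} u_j v_k. Only permutations of (1,2,3) contribute; the two non-zero terms are:
eps_{123} u_2 v_3 = 1 * 5.9 * 4.8 = 28.32
eps_{132} u_3 v_2 = -1 * 7.8 * -1.9 = 14.82
(u x v)_1 = 43.14

43.14


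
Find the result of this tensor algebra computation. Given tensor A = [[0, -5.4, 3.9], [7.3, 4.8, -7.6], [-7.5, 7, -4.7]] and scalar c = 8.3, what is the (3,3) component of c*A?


Scalar multiplication: (cA)_{ij} = c * A_{ij}.
c = 8.3
A_{33} = -4.7
(cA)_{33} = 8.3 * -4.7 = -39.01

-39.01


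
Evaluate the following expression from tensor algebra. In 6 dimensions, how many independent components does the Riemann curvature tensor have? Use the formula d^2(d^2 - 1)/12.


The Riemann tensor in d dimensions has d^2(d^2 - 1)/12 independent components.
d = 6, so d^2 = 36
d^2 - 1 = 35
d^2(d^2 - 1) = 36 * 35 = 1260
Divide by 12: 1260 / 12 = 105

105


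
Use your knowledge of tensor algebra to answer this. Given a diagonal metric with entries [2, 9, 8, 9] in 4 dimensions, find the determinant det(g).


For a diagonal metric, the determinant is the product of diagonal entries.
Diagonal entries: 2, 9, 8, 9
det(g) = 2 * 9 * 8 * 9 = 1296

1296


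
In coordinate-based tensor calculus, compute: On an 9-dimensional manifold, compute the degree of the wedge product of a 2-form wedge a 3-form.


The degree of a wedge product is the sum of the degrees of the individual forms.
Degrees: 2, 3
Total degree = 2 + 3 = 5

5


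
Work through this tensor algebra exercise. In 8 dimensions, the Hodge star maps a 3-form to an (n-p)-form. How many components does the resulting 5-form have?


The Hodge dual of a p-form on an n-dimensional manifold is an (n-p)-form.
n = 8, p = 3, so dual degree = 8 - 3 = 5
The number of components is C(n, n-p) = C(8, 5) = 56

56


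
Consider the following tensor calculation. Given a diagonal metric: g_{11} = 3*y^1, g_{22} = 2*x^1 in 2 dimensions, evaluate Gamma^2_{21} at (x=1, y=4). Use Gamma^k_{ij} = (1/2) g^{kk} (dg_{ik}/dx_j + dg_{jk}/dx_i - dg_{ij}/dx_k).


For a diagonal metric, Gamma^k_{ij} = (1/2) g^{kk} (dg_{ik}/dx_j + dg_{jk}/dx_i - dg_{ij}/dx_k).
The metric is diagonal, so g_{ab} = 0 for a != b.
At the given point: g_{11} = 12, g_{22} = 2
g^{22} = 1/2
dg_{22}/dx_1 = dg_{22}/dx_1 = 2
dg_{12}/dx_2 = 0 (off-diagonal)
dg_{21}/dx_2 = 0 (off-diagonal)
Numerator = 2 + 0 - 0 = 2
Gamma^2_{21} = 2 / (2 * 2) = 1/2

1/2


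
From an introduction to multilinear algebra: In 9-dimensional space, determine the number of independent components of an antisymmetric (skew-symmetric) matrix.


An antisymmetric rank-2 tensor satisfies A_{ij} = -A_{ji}, so diagonal entries are zero.
The independent components are the upper-triangular entries: C(n, 2) = n(n-1)/2.
n = 9
C(9, 2) = 9 * 8 / 2 = 72 / 2 = 36

36


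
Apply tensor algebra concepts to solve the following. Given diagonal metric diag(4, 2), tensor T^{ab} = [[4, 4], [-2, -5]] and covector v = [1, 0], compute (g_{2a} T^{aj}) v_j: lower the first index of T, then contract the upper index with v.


Step 1: lower the first index. For a diagonal metric, g_{ia} T^{aj} = g_{ii} T^{ij} (no sum on i).
g_{22} = 2
S_2{}^1 = 2 * T^{21} = 2 * -2 = -4
S_2{}^2 = 2 * T^{22} = 2 * -5 = -10
Step 2: contract S_2{}^j with v_j.
S_2{}^1 * v_1 = -4 * 1 = -4
S_2{}^2 * v_2 = -10 * 0 = 0
Result = -4 + 0 = -4

-4


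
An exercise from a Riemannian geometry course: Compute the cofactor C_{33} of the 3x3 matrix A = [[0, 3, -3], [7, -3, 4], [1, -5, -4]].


To find cofactor C_{33}, delete row 3 and column 3.
The resulting 2x2 submatrix is: [[0, 3], [7, -3]]
Minor M_{33} = 0*-3 - 3*7
  = 0 - 21 = -21
Sign = (-1)^(3+3) = (-1)^6 = 1
Cofactor C_{33} = 1 * -21 = -21

-21


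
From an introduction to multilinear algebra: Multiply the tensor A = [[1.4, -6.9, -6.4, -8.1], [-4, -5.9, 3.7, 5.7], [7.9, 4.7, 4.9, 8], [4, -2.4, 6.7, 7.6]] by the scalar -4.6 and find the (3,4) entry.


Scalar multiplication: (cA)_{ij} = c * A_{ij}.
c = -4.6
A_{34} = 8
(cA)_{34} = -4.6 * 8 = -36.8

-36.8


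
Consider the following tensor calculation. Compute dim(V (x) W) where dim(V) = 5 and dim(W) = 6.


The dimension of a tensor product is the product of dimensions.
dim(V) = 5, dim(W) = 6
dim(V (x) W) = 5 * 6 = 30

30


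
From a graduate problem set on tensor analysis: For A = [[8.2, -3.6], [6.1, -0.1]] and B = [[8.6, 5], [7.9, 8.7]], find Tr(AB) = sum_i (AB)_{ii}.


Tr(AB) = sum_i (AB)_{ii} where (AB)_{ii} = sum_k A_{ik} B_{ki}.
(AB)_{11} = 8.2*8.6 + -3.6*7.9 = 42.08
(AB)_{22} = 6.1*5 + -0.1*8.7 = 29.63
Tr(AB) = 42.08 + 29.63 = 71.71

71.71


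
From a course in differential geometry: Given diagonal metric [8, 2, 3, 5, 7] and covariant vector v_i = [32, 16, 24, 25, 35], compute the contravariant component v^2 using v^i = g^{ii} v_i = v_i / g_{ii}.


To raise an index with a diagonal metric: v^i = v_i / g_{ii}.
For index 2: v_2 = 16, g_{22} = 2
v^2 = 16 / 2 = 8

8


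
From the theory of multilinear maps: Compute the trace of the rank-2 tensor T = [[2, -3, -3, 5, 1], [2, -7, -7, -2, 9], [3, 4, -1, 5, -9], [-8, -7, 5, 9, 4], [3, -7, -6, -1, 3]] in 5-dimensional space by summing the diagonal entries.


The contraction (trace) of a rank-2 tensor is the sum of its diagonal elements.
Diagonal entries: A[1,1] = 2, A[2,2] = -7, A[3,3] = -1, A[4,4] = 9, A[5,5] = 3
Tr(A) = 2 + -7 + -1 + 9 + 3 = 6

6


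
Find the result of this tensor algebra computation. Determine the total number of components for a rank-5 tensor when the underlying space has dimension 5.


The number of components of a rank-r tensor in d dimensions is d^r.
Here d = 5 and r = 5.
5^5 = 3125

3125


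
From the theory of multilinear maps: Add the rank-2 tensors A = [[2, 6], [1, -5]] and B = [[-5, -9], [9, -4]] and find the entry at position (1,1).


Tensor addition is component-wise: (A + B)_{ij} = A_{ij} + B_{ij}.
A_{11} = 2
B_{11} = -5
(A + B)_{11} = 2 + -5 = -3

-3


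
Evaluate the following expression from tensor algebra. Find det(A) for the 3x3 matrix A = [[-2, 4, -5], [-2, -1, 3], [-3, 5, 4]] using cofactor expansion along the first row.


Expanding along the first row, det(A) = a11*M_11 - a12*M_12 + a13*M_13, where M_1j is the (1,j) minor.
Minor M_11 = -1*4 - 3*5 = -19
Minor M_12 = -2*4 - 3*-3 = 1
Minor M_13 = -2*5 - -1*-3 = -13
det = -2*(-19) - 4*(1) + -5*(-13)
    = 38 - 4 + 65
    = 99

99


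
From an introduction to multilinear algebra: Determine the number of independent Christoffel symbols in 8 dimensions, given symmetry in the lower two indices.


Christoffel symbols Gamma^k_{ij} are symmetric in i,j, so there are d * d(d+1)/2 independent symbols.
d = 8
d(d+1)/2 = 8 * 9 / 2 = 36
Total = 8 * 36 = 288

288


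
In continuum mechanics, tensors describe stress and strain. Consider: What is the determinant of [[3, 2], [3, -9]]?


For a 2x2 matrix [[a, b], [c, d]], det = a*d - b*c.
a = 3, b = 2, c = 3, d = -9
a*d = 3 * -9 = -27
b*c = 2 * 3 = 6
det = -27 - 6 = -33

-33


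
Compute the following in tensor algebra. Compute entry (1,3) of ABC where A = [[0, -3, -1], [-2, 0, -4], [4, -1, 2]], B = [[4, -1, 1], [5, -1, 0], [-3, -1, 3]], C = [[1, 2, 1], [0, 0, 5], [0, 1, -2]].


(ABC)_{13} = sum_m (AB)_{1m} C_{m3}. First compute row 1 of AB.
(AB)_{11} = 0*4 + -3*5 + -1*-3 = -12
(AB)_{12} = 0*-1 + -3*-1 + -1*-1 = 4
(AB)_{13} = 0*1 + -3*0 + -1*3 = -3
Now contract with column 3 of C:
(AB)_{11} * C_{13} = -12 * 1 = -12
(AB)_{12} * C_{23} = 4 * 5 = 20
(AB)_{13} * C_{33} = -3 * -2 = 6
(ABC)_{13} = -12 + 20 + 6 = 14

14


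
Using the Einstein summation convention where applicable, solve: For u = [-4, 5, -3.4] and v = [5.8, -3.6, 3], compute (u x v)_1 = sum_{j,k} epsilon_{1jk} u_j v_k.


(u x v)_1 = sum_{j,k} epsilon_{1jk} u_j v_k. Only permutations of (1,2,3) contribute; the two non-zero terms are:
eps_{123} u_2 v_3 = 1 * 5 * 3 = 15
eps_{132} u_3 v_2 = -1 * -3.4 * -3.6 = -12.24
(u x v)_1 = 2.76

2.76


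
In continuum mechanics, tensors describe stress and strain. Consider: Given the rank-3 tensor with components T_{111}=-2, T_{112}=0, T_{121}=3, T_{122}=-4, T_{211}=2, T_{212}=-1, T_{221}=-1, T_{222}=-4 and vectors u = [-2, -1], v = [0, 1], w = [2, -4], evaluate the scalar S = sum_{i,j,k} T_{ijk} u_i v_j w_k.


S = sum over i,j,k of T_{ijk} u_i v_j w_k. Expanding all 8 terms:
T_{111}*u_1*v_1*w_1 = -2*-2*0*2 = 0  (running total: 0)
T_{112}*u_1*v_1*w_2 = 0*-2*0*-4 = 0  (running total: 0)
T_{121}*u_1*v_2*w_1 = 3*-2*1*2 = -12  (running total: -12)
T_{122}*u_1*v_2*w_2 = -4*-2*1*-4 = -32  (running total: -44)
T_{211}*u_2*v_1*w_1 = 2*-1*0*2 = 0  (running total: -44)
T_{212}*u_2*v_1*w_2 = -1*-1*0*-4 = 0  (running total: -44)
T_{221}*u_2*v_2*w_1 = -1*-1*1*2 = 2  (running total: -42)
T_{222}*u_2*v_2*w_2 = -4*-1*1*-4 = -16  (running total: -58)
S = -58

-58


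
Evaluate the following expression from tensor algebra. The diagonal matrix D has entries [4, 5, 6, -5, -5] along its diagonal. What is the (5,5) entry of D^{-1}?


For a diagonal matrix, the inverse has entries (D^{-1})_{ii} = 1/d_{ii}.
The diagonal entries are: d_{11} = 4, d_{22} = 5, d_{33} = 6, d_{44} = -5, d_{55} = -5
We need (D^{-1})_{55} = 1/d_{55} = 1/-5 = -1/5

-1/5


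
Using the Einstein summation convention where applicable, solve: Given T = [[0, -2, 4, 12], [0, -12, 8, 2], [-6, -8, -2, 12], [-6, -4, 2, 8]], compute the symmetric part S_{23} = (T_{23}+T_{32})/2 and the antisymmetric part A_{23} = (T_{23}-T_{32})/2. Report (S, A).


T_{23} = 8
T_{32} = -8
S_{23} = (8 + -8)/2 = 0/2 = 0
A_{23} = (8 - -8)/2 = 16/2 = 8
Check: S + A = 0 + 8 = 8 = T_{23}.

(0, 8)


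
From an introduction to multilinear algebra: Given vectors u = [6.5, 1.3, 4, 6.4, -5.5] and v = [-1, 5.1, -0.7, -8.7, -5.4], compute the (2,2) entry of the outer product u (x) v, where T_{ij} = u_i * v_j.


The outer product entry T_{ij} = u_i * v_j.
We need i=2, j=2.
u_2 = 1.3, v_2 = 5.1
T_{2,2} = 1.3 * 5.1 = 6.63

6.63


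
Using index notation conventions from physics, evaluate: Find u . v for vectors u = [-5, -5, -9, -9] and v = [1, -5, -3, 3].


The inner product u . v = sum of u_i * v_i.
Term-by-term: -5 * 1, -5 * -5, -9 * -3, -9 * 3
Products: -5, 25, 27, -27
Sum = -5 + 25 + 27 + -27 = 20

20


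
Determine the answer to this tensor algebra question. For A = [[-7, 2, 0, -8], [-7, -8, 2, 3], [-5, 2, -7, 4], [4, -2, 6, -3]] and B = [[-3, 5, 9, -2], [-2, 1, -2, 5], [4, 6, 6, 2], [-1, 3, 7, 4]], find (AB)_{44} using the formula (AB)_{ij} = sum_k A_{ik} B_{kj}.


(AB)_{ij} = sum_k A_{ik} B_{kj}.
For i=4, j=4:
A_{41} * B_{14} = 4 * -2 = -8
A_{42} * B_{24} = -2 * 5 = -10
A_{43} * B_{34} = 6 * 2 = 12
A_{44} * B_{44} = -3 * 4 = -12
Sum = -8 + -10 + 12 + -12 = -18

-18


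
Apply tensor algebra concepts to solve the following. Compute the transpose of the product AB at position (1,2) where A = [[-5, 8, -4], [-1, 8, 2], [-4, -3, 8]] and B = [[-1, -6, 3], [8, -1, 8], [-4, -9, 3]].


(AB)^T_{ij} = (AB)_{ji} = sum_k A_{jk} B_{ki}.
For i=1, j=2 we need (AB)_{21}:
A_{21} * B_{11} = -1 * -1 = 1
A_{22} * B_{21} = 8 * 8 = 64
A_{23} * B_{31} = 2 * -4 = -8
Sum = 1 + 64 + -8 = 57

57


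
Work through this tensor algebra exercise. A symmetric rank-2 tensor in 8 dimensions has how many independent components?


A symmetric rank-2 tensor in d dimensions has d(d+1)/2 independent components.
d = 8
d(d+1)/2 = 8 * 9 / 2 = 72 / 2 = 36

36


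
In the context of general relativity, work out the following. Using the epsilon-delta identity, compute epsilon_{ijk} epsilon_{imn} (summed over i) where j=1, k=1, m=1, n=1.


Using the identity: epsilon_{ijk} epsilon_{imn} = delta_{jm} delta_{kn} - delta_{jn} delta_{km}.
delta_{11} = 1
delta_{11} = 1
delta_{11} = 1
delta_{11} = 1
Result = 1 * 1 - 1 * 1 = 1 - 1 = 0

0


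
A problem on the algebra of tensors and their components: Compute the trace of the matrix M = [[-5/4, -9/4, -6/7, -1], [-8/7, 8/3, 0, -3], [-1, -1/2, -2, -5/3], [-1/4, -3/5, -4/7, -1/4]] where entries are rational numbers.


The trace is the sum of diagonal entries.
Diagonal: M[1,1] = -5/4, M[2,2] = 8/3, M[3,3] = -2, M[4,4] = -1/4
Tr(M) = -5/4 + 8/3 + -2 + -1/4
Computing step by step:
After adding M[1,1]: -5/4
After adding M[2,2]: 17/12
After adding M[3,3]: -7/12
After adding M[4,4]: -5/6
Tr(M) = -5/6

-5/6


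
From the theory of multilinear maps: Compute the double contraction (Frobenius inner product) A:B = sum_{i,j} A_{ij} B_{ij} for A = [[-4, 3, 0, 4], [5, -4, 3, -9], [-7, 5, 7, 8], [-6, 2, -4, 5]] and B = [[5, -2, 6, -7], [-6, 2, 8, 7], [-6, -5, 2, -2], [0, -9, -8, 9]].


A:B = sum over all i,j of A_{ij} * B_{ij}.
Row 1: -4*5=-20, 3*-2=-6, 0*6=0, 4*-7=-28 => row sum = -54
Row 2: 5*-6=-30, -4*2=-8, 3*8=24, -9*7=-63 => row sum = -77
Row 3: -7*-6=42, 5*-5=-25, 7*2=14, 8*-2=-16 => row sum = 15
Row 4: -6*0=0, 2*-9=-18, -4*-8=32, 5*9=45 => row sum = 59
Total = -54 + -77 + 15 + 59 = -57

-57


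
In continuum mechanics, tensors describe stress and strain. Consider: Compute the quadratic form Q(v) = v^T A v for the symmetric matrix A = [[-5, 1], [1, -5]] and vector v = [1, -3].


First compute Av:
(Av)_1 = -5*1 + 1*-3 = -8
(Av)_2 = 1*1 + -5*-3 = 16
Av = [-8, 16]
Then v^T (Av) = 1*-8 + -3*16
= -8 + -48 = -56

-56


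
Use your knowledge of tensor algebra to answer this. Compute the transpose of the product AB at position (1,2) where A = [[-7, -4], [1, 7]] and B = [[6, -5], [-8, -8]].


(AB)^T_{ij} = (AB)_{ji} = sum_k A_{jk} B_{ki}.
For i=1, j=2 we need (AB)_{21}:
A_{21} * B_{11} = 1 * 6 = 6
A_{22} * B_{21} = 7 * -8 = -56
Sum = 6 + -56 = -50

-50


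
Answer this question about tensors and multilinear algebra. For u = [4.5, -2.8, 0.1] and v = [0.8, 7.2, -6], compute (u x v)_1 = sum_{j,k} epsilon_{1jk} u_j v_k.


(u x v)_1 = sum_{j,k} epsilon_{1jk} u_j v_k. Only permutations of (1,2,3) contribute; the two non-zero terms are:
eps_{123} u_2 v_3 = 1 * -2.8 * -6 = 16.8
eps_{132} u_3 v_2 = -1 * 0.1 * 7.2 = -0.72
(u x v)_1 = 16.08

16.08


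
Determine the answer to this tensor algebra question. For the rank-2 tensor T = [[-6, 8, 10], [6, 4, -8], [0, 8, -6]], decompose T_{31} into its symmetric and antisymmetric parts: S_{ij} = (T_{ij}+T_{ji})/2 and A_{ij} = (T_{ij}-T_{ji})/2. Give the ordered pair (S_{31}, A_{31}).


T_{31} = 0
T_{13} = 10
S_{31} = (0 + 10)/2 = 10/2 = 5
A_{31} = (0 - 10)/2 = -10/2 = -5
Check: S + A = 5 + -5 = 0 = T_{31}.

(5, -5)


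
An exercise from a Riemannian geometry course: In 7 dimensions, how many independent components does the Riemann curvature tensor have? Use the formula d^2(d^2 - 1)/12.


The Riemann tensor in d dimensions has d^2(d^2 - 1)/12 independent components.
d = 7, so d^2 = 49
d^2 - 1 = 48
d^2(d^2 - 1) = 49 * 48 = 2352
Divide by 12: 2352 / 12 = 196

196


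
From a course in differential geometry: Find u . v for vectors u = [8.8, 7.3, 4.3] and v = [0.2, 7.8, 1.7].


The inner product u . v = sum of u_i * v_i.
Term-by-term: 8.8 * 0.2, 7.3 * 7.8, 4.3 * 1.7
Products: 1.76, 56.94, 7.31
Sum = 1.76 + 56.94 + 7.31 = 66.01

66.01


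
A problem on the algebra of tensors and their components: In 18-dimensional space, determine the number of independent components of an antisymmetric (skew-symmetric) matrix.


An antisymmetric rank-2 tensor satisfies A_{ij} = -A_{ji}, so diagonal entries are zero.
The independent components are the upper-triangular entries: C(n, 2) = n(n-1)/2.
n = 18
C(18, 2) = 18 * 17 / 2 = 306 / 2 = 153

153


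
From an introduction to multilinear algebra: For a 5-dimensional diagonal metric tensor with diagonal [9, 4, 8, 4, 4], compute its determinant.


For a diagonal metric, the determinant is the product of diagonal entries.
Diagonal entries: 9, 4, 8, 4, 4
det(g) = 9 * 4 * 8 * 4 * 4 = 4608

4608


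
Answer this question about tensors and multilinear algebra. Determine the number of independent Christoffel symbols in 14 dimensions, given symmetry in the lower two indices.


Christoffel symbols Gamma^k_{ij} are symmetric in i,j, so there are d * d(d+1)/2 independent symbols.
d = 14
d(d+1)/2 = 14 * 15 / 2 = 105
Total = 14 * 105 = 1470

1470


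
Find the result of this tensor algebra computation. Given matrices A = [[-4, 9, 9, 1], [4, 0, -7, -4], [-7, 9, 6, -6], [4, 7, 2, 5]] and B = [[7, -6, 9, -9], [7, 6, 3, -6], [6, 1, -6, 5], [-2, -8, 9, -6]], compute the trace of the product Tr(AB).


Tr(AB) = sum_i (AB)_{ii} where (AB)_{ii} = sum_k A_{ik} B_{ki}.
(AB)_{11} = -4*7 + 9*7 + 9*6 + 1*-2 = 87
(AB)_{22} = 4*-6 + 0*6 + -7*1 + -4*-8 = 1
(AB)_{33} = -7*9 + 9*3 + 6*-6 + -6*9 = -126
(AB)_{44} = 4*-9 + 7*-6 + 2*5 + 5*-6 = -98
Tr(AB) = 87 + 1 + -126 + -98 = -136

-136


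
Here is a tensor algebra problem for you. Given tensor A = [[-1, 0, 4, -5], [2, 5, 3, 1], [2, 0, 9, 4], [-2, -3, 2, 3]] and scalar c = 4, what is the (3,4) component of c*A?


Scalar multiplication: (cA)_{ij} = c * A_{ij}.
c = 4
A_{34} = 4
(cA)_{34} = 4 * 4 = 16

16


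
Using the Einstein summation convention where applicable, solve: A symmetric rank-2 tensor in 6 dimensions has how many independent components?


A symmetric rank-2 tensor in d dimensions has d(d+1)/2 independent components.
d = 6
d(d+1)/2 = 6 * 7 / 2 = 42 / 2 = 21

21


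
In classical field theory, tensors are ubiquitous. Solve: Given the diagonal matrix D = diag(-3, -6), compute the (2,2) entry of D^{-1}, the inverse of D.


For a diagonal matrix, the inverse has entries (D^{-1})_{ii} = 1/d_{ii}.
The diagonal entries are: d_{11} = -3, d_{22} = -6
We need (D^{-1})_{22} = 1/d_{22} = 1/-6 = -1/6

-1/6


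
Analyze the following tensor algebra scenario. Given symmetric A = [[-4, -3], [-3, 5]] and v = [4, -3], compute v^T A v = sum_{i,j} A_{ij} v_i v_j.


First compute Av:
(Av)_1 = -4*4 + -3*-3 = -7
(Av)_2 = -3*4 + 5*-3 = -27
Av = [-7, -27]
Then v^T (Av) = 4*-7 + -3*-27
= -28 + 81 = 53

53


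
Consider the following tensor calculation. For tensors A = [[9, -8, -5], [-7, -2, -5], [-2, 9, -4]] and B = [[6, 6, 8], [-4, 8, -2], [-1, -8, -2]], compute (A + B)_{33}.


Tensor addition is component-wise: (A + B)_{ij} = A_{ij} + B_{ij}.
A_{33} = -4
B_{33} = -2
(A + B)_{33} = -4 + -2 = -6

-6


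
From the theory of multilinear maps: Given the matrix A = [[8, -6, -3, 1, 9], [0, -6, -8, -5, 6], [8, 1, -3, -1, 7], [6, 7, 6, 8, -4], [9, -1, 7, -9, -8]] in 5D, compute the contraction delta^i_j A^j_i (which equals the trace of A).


The contraction (trace) of a rank-2 tensor is the sum of its diagonal elements.
Diagonal entries: A[1,1] = 8, A[2,2] = -6, A[3,3] = -3, A[4,4] = 8, A[5,5] = -8
Tr(A) = 8 + -6 + -3 + 8 + -8 = -1

-1


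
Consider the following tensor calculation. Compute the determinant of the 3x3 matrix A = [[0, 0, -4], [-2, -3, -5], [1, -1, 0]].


Expanding along the first row, det(A) = a11*M_11 - a12*M_12 + a13*M_13, where M_1j is the (1,j) minor.
Minor M_11 = -3*0 - -5*-1 = -5
Minor M_12 = -2*0 - -5*1 = 5
Minor M_13 = -2*-1 - -3*1 = 5
det = 0*(-5) - 0*(5) + -4*(5)
    = 0 - 0 + -20
    = -20

-20


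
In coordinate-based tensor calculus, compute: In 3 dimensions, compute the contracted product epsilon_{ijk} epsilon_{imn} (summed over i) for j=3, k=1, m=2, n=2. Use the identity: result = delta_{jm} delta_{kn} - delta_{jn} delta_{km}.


Using the identity: epsilon_{ijk} epsilon_{imn} = delta_{jm} delta_{kn} - delta_{jn} delta_{km}.
delta_{32} = 0
delta_{12} = 0
delta_{32} = 0
delta_{12} = 0
Result = 0 * 0 - 0 * 0 = 0 - 0 = 0

0


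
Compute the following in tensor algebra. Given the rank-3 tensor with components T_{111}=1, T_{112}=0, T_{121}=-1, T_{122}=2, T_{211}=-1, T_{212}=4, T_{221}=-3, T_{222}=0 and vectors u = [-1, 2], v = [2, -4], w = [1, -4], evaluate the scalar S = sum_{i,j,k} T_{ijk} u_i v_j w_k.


S = sum over i,j,k of T_{ijk} u_i v_j w_k. Expanding all 8 terms:
T_{111}*u_1*v_1*w_1 = 1*-1*2*1 = -2  (running total: -2)
T_{112}*u_1*v_1*w_2 = 0*-1*2*-4 = 0  (running total: -2)
T_{121}*u_1*v_2*w_1 = -1*-1*-4*1 = -4  (running total: -6)
T_{122}*u_1*v_2*w_2 = 2*-1*-4*-4 = -32  (running total: -38)
T_{211}*u_2*v_1*w_1 = -1*2*2*1 = -4  (running total: -42)
T_{212}*u_2*v_1*w_2 = 4*2*2*-4 = -64  (running total: -106)
T_{221}*u_2*v_2*w_1 = -3*2*-4*1 = 24  (running total: -82)
T_{222}*u_2*v_2*w_2 = 0*2*-4*-4 = 0  (running total: -82)
S = -82

-82


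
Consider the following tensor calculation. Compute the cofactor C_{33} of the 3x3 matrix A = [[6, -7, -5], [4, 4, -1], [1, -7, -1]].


To find cofactor C_{33}, delete row 3 and column 3.
The resulting 2x2 submatrix is: [[6, -7], [4, 4]]
Minor M_{33} = 6*4 - -7*4
  = 24 - -28 = 52
Sign = (-1)^(3+3) = (-1)^6 = 1
Cofactor C_{33} = 1 * 52 = 52

52


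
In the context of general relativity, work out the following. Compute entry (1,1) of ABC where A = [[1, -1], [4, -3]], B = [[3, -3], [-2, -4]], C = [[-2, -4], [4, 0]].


(ABC)_{11} = sum_m (AB)_{1m} C_{m1}. First compute row 1 of AB.
(AB)_{11} = 1*3 + -1*-2 = 5
(AB)_{12} = 1*-3 + -1*-4 = 1
Now contract with column 1 of C:
(AB)_{11} * C_{11} = 5 * -2 = -10
(AB)_{12} * C_{21} = 1 * 4 = 4
(ABC)_{11} = -10 + 4 = -6

-6


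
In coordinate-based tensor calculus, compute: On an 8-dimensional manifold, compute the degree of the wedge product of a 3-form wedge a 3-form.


The degree of a wedge product is the sum of the degrees of the individual forms.
Degrees: 3, 3
Total degree = 3 + 3 = 6

6


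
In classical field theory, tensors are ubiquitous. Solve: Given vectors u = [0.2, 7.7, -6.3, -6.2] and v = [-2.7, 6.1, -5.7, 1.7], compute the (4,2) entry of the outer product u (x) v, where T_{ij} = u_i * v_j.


The outer product entry T_{ij} = u_i * v_j.
We need i=4, j=2.
u_4 = -6.2, v_2 = 6.1
T_{4,2} = -6.2 * 6.1 = -37.82

-37.82


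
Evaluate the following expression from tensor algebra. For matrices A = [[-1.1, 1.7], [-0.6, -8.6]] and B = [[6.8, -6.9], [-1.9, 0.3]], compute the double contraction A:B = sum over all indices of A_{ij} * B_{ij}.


A:B = sum over all i,j of A_{ij} * B_{ij}.
Row 1: -1.1*6.8=-7.48, 1.7*-6.9=-11.73 => row sum = -19.21
Row 2: -0.6*-1.9=1.14, -8.6*0.3=-2.58 => row sum = -1.44
Total = -19.21 + -1.44 = -20.65

-20.65


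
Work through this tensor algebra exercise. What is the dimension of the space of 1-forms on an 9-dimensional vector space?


The dimension of the space of p-forms on an n-dimensional space is C(n, p).
n = 9, p = 1
C(9, 1) = 9! / (1! * 8!) = 9

9


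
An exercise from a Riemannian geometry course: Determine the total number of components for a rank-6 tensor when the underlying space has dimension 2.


The number of components of a rank-r tensor in d dimensions is d^r.
Here d = 2 and r = 6.
2^6 = 64

64


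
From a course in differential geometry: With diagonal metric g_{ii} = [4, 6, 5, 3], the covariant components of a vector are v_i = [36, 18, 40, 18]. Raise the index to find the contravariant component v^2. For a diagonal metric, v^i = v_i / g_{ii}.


To raise an index with a diagonal metric: v^i = v_i / g_{ii}.
For index 2: v_2 = 18, g_{22} = 6
v^2 = 18 / 6 = 3

3


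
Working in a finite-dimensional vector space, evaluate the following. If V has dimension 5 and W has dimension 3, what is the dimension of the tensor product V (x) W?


The dimension of a tensor product is the product of dimensions.
dim(V) = 5, dim(W) = 3
dim(V (x) W) = 5 * 3 = 15

15


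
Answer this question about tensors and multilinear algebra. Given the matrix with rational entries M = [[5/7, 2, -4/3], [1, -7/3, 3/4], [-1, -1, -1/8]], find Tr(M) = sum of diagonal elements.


The trace is the sum of diagonal entries.
Diagonal: M[1,1] = 5/7, M[2,2] = -7/3, M[3,3] = -1/8
Tr(M) = 5/7 + -7/3 + -1/8
Computing step by step:
After adding M[1,1]: 5/7
After adding M[2,2]: -34/21
After adding M[3,3]: -293/168
Tr(M) = -293/168

-293/168


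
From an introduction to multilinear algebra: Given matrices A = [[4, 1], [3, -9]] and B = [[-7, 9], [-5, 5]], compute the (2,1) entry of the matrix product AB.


(AB)_{ij} = sum_k A_{ik} B_{kj}.
For i=2, j=1:
A_{21} * B_{11} = 3 * -7 = -21
A_{22} * B_{21} = -9 * -5 = 45
Sum = -21 + 45 = 24

24


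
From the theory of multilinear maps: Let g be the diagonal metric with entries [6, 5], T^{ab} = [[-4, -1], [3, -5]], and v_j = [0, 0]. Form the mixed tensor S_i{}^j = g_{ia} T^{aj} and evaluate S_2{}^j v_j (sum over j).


Step 1: lower the first index. For a diagonal metric, g_{ia} T^{aj} = g_{ii} T^{ij} (no sum on i).
g_{22} = 5
S_2{}^1 = 5 * T^{21} = 5 * 3 = 15
S_2{}^2 = 5 * T^{22} = 5 * -5 = -25
Step 2: contract S_2{}^j with v_j.
S_2{}^1 * v_1 = 15 * 0 = 0
S_2{}^2 * v_2 = -25 * 0 = 0
Result = 0 + 0 = 0

0


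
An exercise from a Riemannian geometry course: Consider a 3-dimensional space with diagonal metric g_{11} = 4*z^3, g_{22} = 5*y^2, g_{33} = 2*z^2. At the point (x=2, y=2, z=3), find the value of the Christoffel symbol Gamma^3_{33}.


For a diagonal metric, Gamma^k_{ij} = (1/2) g^{kk} (dg_{ik}/dx_j + dg_{jk}/dx_i - dg_{ij}/dx_k).
The metric is diagonal, so g_{ab} = 0 for a != b.
At the given point: g_{11} = 108, g_{22} = 20, g_{33} = 18
g^{33} = 1/18
dg_{33}/dx_3 = dg_{33}/dx_3 = 12
dg_{33}/dx_3 = dg_{33}/dx_3 = 12
dg_{33}/dx_3 = dg_{33}/dx_3 = 12
Numerator = 12 + 12 - 12 = 12
Gamma^3_{33} = 12 / (2 * 18) = 1/3

1/3


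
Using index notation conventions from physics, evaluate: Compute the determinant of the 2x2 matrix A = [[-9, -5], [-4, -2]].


For a 2x2 matrix [[a, b], [c, d]], det = a*d - b*c.
a = -9, b = -5, c = -4, d = -2
a*d = -9 * -2 = 18
b*c = -5 * -4 = 20
det = 18 - 20 = -2

-2


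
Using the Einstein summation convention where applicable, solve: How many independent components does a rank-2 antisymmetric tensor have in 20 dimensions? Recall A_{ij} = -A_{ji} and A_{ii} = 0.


An antisymmetric rank-2 tensor satisfies A_{ij} = -A_{ji}, so diagonal entries are zero.
The independent components are the upper-triangular entries: C(n, 2) = n(n-1)/2.
n = 20
C(20, 2) = 20 * 19 / 2 = 380 / 2 = 190

190


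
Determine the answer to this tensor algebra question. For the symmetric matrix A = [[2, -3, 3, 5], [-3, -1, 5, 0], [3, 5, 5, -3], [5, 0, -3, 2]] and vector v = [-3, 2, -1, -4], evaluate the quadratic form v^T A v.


First compute Av:
(Av)_1 = 2*-3 + -3*2 + 3*-1 + 5*-4 = -35
(Av)_2 = -3*-3 + -1*2 + 5*-1 + 0*-4 = 2
(Av)_3 = 3*-3 + 5*2 + 5*-1 + -3*-4 = 8
(Av)_4 = 5*-3 + 0*2 + -3*-1 + 2*-4 = -20
Av = [-35, 2, 8, -20]
Then v^T (Av) = -3*-35 + 2*2 + -1*8 + -4*-20
= 105 + 4 + -8 + 80 = 181

181


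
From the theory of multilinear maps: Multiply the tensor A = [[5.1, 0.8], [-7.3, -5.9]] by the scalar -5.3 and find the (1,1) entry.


Scalar multiplication: (cA)_{ij} = c * A_{ij}.
c = -5.3
A_{11} = 5.1
(cA)_{11} = -5.3 * 5.1 = -27.03

-27.03


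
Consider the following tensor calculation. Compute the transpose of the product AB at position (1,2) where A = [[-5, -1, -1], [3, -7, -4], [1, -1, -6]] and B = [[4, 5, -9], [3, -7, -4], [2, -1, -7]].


(AB)^T_{ij} = (AB)_{ji} = sum_k A_{jk} B_{ki}.
For i=1, j=2 we need (AB)_{21}:
A_{21} * B_{11} = 3 * 4 = 12
A_{22} * B_{21} = -7 * 3 = -21
A_{23} * B_{31} = -4 * 2 = -8
Sum = 12 + -21 + -8 = -17

-17


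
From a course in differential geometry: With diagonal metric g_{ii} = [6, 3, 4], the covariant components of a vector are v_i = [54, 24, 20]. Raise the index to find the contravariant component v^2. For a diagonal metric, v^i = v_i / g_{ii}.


To raise an index with a diagonal metric: v^i = v_i / g_{ii}.
For index 2: v_2 = 24, g_{22} = 3
v^2 = 24 / 3 = 8

8


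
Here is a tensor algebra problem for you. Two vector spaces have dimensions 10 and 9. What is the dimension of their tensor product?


The dimension of a tensor product is the product of dimensions.
dim(V) = 10, dim(W) = 9
dim(V (x) W) = 10 * 9 = 90

90


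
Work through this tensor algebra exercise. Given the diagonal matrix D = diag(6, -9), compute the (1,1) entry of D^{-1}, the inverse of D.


For a diagonal matrix, the inverse has entries (D^{-1})_{ii} = 1/d_{ii}.
The diagonal entries are: d_{11} = 6, d_{22} = -9
We need (D^{-1})_{11} = 1/d_{11} = 1/6 = 1/6

1/6


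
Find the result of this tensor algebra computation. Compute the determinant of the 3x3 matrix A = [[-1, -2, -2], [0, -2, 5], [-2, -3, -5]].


Expanding along the first row, det(A) = a11*M_11 - a12*M_12 + a13*M_13, where M_1j is the (1,j) minor.
Minor M_11 = -2*-5 - 5*-3 = 25
Minor M_12 = 0*-5 - 5*-2 = 10
Minor M_13 = 0*-3 - -2*-2 = -4
det = -1*(25) - -2*(10) + -2*(-4)
    = -25 - -20 + 8
    = 3

3


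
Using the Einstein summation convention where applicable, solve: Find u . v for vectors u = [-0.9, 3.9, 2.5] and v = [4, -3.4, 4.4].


The inner product u . v = sum of u_i * v_i.
Term-by-term: -0.9 * 4, 3.9 * -3.4, 2.5 * 4.4
Products: -3.6, -13.26, 11
Sum = -3.6 + -13.26 + 11 = -5.86

-5.86


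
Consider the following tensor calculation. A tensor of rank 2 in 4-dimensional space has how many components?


The number of components of a rank-r tensor in d dimensions is d^r.
Here d = 4 and r = 2.
4^2 = 16

16


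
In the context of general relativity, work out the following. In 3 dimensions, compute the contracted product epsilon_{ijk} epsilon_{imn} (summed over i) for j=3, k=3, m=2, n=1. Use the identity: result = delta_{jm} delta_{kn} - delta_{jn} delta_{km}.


Using the identity: epsilon_{ijk} epsilon_{imn} = delta_{jm} delta_{kn} - delta_{jn} delta_{km}.
delta_{32} = 0
delta_{31} = 0
delta_{31} = 0
delta_{32} = 0
Result = 0 * 0 - 0 * 0 = 0 - 0 = 0

0


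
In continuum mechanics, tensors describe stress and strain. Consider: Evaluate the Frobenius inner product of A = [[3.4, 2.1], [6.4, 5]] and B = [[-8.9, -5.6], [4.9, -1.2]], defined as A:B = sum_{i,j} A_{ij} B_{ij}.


A:B = sum over all i,j of A_{ij} * B_{ij}.
Row 1: 3.4*-8.9=-30.26, 2.1*-5.6=-11.76 => row sum = -42.02
Row 2: 6.4*4.9=31.36, 5*-1.2=-6 => row sum = 25.36
Total = -42.02 + 25.36 = -16.66

-16.66


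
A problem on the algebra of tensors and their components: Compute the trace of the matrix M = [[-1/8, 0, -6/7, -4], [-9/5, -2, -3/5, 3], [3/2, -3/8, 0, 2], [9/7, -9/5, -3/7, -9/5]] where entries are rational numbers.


The trace is the sum of diagonal entries.
Diagonal: M[1,1] = -1/8, M[2,2] = -2, M[3,3] = 0, M[4,4] = -9/5
Tr(M) = -1/8 + -2 + 0 + -9/5
Computing step by step:
After adding M[1,1]: -1/8
After adding M[2,2]: -17/8
After adding M[3,3]: -17/8
After adding M[4,4]: -157/40
Tr(M) = -157/40

-157/40


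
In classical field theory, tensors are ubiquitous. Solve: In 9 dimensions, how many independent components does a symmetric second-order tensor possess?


A symmetric rank-2 tensor in d dimensions has d(d+1)/2 independent components.
d = 9
d(d+1)/2 = 9 * 10 / 2 = 90 / 2 = 45

45


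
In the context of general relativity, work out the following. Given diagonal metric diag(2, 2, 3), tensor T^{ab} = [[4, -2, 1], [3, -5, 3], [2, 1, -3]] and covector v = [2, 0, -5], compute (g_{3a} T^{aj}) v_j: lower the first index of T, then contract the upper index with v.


Step 1: lower the first index. For a diagonal metric, g_{ia} T^{aj} = g_{ii} T^{ij} (no sum on i).
g_{33} = 3
S_3{}^1 = 3 * T^{31} = 3 * 2 = 6
S_3{}^2 = 3 * T^{32} = 3 * 1 = 3
S_3{}^3 = 3 * T^{33} = 3 * -3 = -9
Step 2: contract S_3{}^j with v_j.
S_3{}^1 * v_1 = 6 * 2 = 12
S_3{}^2 * v_2 = 3 * 0 = 0
S_3{}^3 * v_3 = -9 * -5 = 45
Result = 12 + 0 + 45 = 57

57


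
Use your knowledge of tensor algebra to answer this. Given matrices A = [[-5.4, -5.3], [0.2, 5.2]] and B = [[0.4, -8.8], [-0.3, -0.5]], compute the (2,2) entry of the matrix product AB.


(AB)_{ij} = sum_k A_{ik} B_{kj}.
For i=2, j=2:
A_{21} * B_{12} = 0.2 * -8.8 = -1.76
A_{22} * B_{22} = 5.2 * -0.5 = -2.6
Sum = -1.76 + -2.6 = -4.36

-4.36


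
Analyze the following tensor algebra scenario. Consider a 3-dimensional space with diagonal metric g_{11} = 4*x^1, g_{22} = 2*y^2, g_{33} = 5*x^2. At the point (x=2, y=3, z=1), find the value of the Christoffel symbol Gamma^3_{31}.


For a diagonal metric, Gamma^k_{ij} = (1/2) g^{kk} (dg_{ik}/dx_j + dg_{jk}/dx_i - dg_{ij}/dx_k).
The metric is diagonal, so g_{ab} = 0 for a != b.
At the given point: g_{11} = 8, g_{22} = 18, g_{33} = 20
g^{33} = 1/20
dg_{33}/dx_1 = dg_{33}/dx_1 = 20
dg_{13}/dx_3 = 0 (off-diagonal)
dg_{31}/dx_3 = 0 (off-diagonal)
Numerator = 20 + 0 - 0 = 20
Gamma^3_{31} = 20 / (2 * 20) = 1/2

1/2


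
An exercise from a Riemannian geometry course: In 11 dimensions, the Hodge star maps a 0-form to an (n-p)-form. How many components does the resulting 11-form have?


The Hodge dual of a p-form on an n-dimensional manifold is an (n-p)-form.
n = 11, p = 0, so dual degree = 11 - 0 = 11
The number of components is C(n, n-p) = C(11, 11) = 1

1


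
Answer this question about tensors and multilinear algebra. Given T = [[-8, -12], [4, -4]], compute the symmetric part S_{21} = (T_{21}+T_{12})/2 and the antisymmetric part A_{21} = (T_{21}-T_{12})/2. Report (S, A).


T_{21} = 4
T_{12} = -12
S_{21} = (4 + -12)/2 = -8/2 = -4
A_{21} = (4 - -12)/2 = 16/2 = 8
Check: S + A = -4 + 8 = 4 = T_{21}.

(-4, 8)


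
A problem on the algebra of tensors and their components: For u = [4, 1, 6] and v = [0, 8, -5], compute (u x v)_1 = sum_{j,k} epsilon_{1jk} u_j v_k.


(u x v)_1 = sum_{j,k} epsilon_{1jk} u_j v_k. Only permutations of (1,2,3) contribute; the two non-zero terms are:
eps_{123} u_2 v_3 = 1 * 1 * -5 = -5
eps_{132} u_3 v_2 = -1 * 6 * 8 = -48
(u x v)_1 = -53

-53


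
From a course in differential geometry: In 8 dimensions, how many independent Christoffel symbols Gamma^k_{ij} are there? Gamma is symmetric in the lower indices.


Christoffel symbols Gamma^k_{ij} are symmetric in i,j, so there are d * d(d+1)/2 independent symbols.
d = 8
d(d+1)/2 = 8 * 9 / 2 = 36
Total = 8 * 36 = 288

288


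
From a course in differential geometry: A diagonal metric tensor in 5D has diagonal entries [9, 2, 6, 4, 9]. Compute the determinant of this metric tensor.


For a diagonal metric, the determinant is the product of diagonal entries.
Diagonal entries: 9, 2, 6, 4, 9
det(g) = 9 * 2 * 6 * 4 * 9 = 3888

3888


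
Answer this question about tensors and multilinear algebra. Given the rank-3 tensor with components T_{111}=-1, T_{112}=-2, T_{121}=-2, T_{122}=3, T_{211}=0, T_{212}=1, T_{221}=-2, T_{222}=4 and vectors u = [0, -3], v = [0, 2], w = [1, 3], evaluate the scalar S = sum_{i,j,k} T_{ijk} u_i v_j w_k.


S = sum over i,j,k of T_{ijk} u_i v_j w_k. Expanding all 8 terms:
T_{111}*u_1*v_1*w_1 = -1*0*0*1 = 0  (running total: 0)
T_{112}*u_1*v_1*w_2 = -2*0*0*3 = 0  (running total: 0)
T_{121}*u_1*v_2*w_1 = -2*0*2*1 = 0  (running total: 0)
T_{122}*u_1*v_2*w_2 = 3*0*2*3 = 0  (running total: 0)
T_{211}*u_2*v_1*w_1 = 0*-3*0*1 = 0  (running total: 0)
T_{212}*u_2*v_1*w_2 = 1*-3*0*3 = 0  (running total: 0)
T_{221}*u_2*v_2*w_1 = -2*-3*2*1 = 12  (running total: 12)
T_{222}*u_2*v_2*w_2 = 4*-3*2*3 = -72  (running total: -60)
S = -60

-60


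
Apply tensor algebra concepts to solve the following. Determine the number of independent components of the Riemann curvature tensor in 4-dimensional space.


The Riemann tensor in d dimensions has d^2(d^2 - 1)/12 independent components.
d = 4, so d^2 = 16
d^2 - 1 = 15
d^2(d^2 - 1) = 16 * 15 = 240
Divide by 12: 240 / 12 = 20

20


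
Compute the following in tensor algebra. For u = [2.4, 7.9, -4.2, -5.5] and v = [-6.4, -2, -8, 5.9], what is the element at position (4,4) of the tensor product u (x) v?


The outer product entry T_{ij} = u_i * v_j.
We need i=4, j=4.
u_4 = -5.5, v_4 = 5.9
T_{4,4} = -5.5 * 5.9 = -32.45

-32.45


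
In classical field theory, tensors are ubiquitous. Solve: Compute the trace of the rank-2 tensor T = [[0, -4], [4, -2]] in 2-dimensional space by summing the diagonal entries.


The contraction (trace) of a rank-2 tensor is the sum of its diagonal elements.
Diagonal entries: A[1,1] = 0, A[2,2] = -2
Tr(A) = 0 + -2 = -2

-2


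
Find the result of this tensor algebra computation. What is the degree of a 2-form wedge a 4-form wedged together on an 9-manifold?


The degree of a wedge product is the sum of the degrees of the individual forms.
Degrees: 2, 4
Total degree = 2 + 4 = 6

6


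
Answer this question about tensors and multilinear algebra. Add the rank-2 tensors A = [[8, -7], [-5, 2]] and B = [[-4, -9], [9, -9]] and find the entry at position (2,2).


Tensor addition is component-wise: (A + B)_{ij} = A_{ij} + B_{ij}.
A_{22} = 2
B_{22} = -9
(A + B)_{22} = 2 + -9 = -7

-7


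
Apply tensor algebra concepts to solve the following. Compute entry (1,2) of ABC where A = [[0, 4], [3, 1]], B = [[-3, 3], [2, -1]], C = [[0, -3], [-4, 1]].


(ABC)_{12} = sum_m (AB)_{1m} C_{m2}. First compute row 1 of AB.
(AB)_{11} = 0*-3 + 4*2 = 8
(AB)_{12} = 0*3 + 4*-1 = -4
Now contract with column 2 of C:
(AB)_{11} * C_{12} = 8 * -3 = -24
(AB)_{12} * C_{22} = -4 * 1 = -4
(ABC)_{12} = -24 + -4 = -28

-28


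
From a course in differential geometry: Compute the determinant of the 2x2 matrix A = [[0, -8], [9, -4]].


For a 2x2 matrix [[a, b], [c, d]], det = a*d - b*c.
a = 0, b = -8, c = 9, d = -4
a*d = 0 * -4 = 0
b*c = -8 * 9 = -72
det = 0 - -72 = 72

72
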